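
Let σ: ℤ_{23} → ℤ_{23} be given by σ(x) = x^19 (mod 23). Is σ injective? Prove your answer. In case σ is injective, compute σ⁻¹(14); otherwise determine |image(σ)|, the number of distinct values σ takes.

Since 23 is prime, the nonzero elements of ℤ_{23} form a cyclic group of order 22.
As gcd(19, 22) = 1, raising to the 19th power is a bijection on this group: if u^19 ≡ v^19 then (uv^{−1})^19 = 1, and the only element of order dividing gcd(19, 22) = 1 is 1, so u = v.
With σ(0) = 0 this makes σ injective on all of ℤ_{23}, hence bijective (finite equal-size domain and codomain). In particular σ is injective.
Since σ is injective, we find the preimage of 14. The inverse of x ↦ x^19 on (ℤ_{23})^× is x ↦ x^7, because 19·7 = 133 = 6·22 + 1 ≡ 1 (mod 22) and x^{22} = 1 for x ≠ 0 (Fermat). So σ⁻¹(14) = 14^7 mod 23.
Repeated squaring mod 23: 14^1 ≡ 14, 14^2 ≡ 14² = 196 ≡ 12, 14^4 ≡ 12² = 144 ≡ 6. Since 7 = 4 + 2 + 1, 14^7 ≡ 6·12·14: 6·12 = 72 ≡ 3, then 3·14 = 42 ≡ 19. So 14^7 ≡ 19 (mod 23).
Hence σ⁻¹(14) = 19.

19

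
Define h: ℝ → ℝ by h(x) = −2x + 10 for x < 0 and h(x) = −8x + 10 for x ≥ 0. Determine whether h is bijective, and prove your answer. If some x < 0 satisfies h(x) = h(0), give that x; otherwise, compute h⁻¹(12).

-1

Both pieces are strictly decreasing (slopes −2 and −8), so each is injective on its own interval.
The left piece maps (−∞, 0) onto (10, ∞); the right piece maps [0, ∞) onto (−∞, 10].
Since 10 = 10, the images partition ℝ: h is injective and surjective, hence bijective.
Because the two images are disjoint, no x < 0 has h(x) = h(0), so we compute h⁻¹(12): 12 lies in (10, ∞), so solve −2x + 10 = 12: x = (12 − 10)/(−2) = −1.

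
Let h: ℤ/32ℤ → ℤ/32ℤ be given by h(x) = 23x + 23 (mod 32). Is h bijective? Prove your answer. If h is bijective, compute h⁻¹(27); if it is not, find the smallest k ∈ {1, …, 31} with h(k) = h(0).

28

If h(a) = h(b), then 23a ≡ 23b (mod 32). Because gcd(23, 32) = 1, we may cancel 23 to get a ≡ b (mod 32).
We now compute 23⁻¹ mod 32 explicitly. Euclid's algorithm: 32 = 1·23 + 9, 23 = 2·9 + 5, 9 = 1·5 + 4, 5 = 1·4 + 1; back-substituting gives 1 = 7·23 − 5·32, so 23⁻¹ ≡ 7 (mod 32).
Then y ↦ 7(y − 23) is a two-sided inverse to h, so every y ∈ ℤ/32ℤ has a preimage.
So h is bijective.
Since h is bijective, we compute h⁻¹(27): solve 23x + 23 ≡ 27 (mod 32), i.e. 23x ≡ 4 (mod 32).
Multiplying by 23⁻¹ = 7 gives x ≡ 7·4 = 28 ≡ 28 (mod 32).
Check: h(28) = 23·28 + 23 = 667 = 20·32 + 27 ≡ 27 (mod 32).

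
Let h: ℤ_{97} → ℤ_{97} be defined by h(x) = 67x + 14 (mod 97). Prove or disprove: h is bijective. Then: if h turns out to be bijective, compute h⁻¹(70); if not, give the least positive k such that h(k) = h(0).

Recall that h is injective if h(a) = h(b) implies a = b.
Suppose h(a) = h(b) in ℤ_{97}. Then 67a + 14 ≡ 67b + 14 (mod 97), therefore 67(a − b) ≡ 0 (mod 97).
Since gcd(67, 97) = 1, 67 is invertible modulo 97, therefore a − b ≡ 0 (mod 97), i.e. a = b.
We now compute 67⁻¹ mod 97 explicitly. Euclid's algorithm: 97 = 1·67 + 30, 67 = 2·30 + 7, 30 = 4·7 + 2, 7 = 3·2 + 1; back-substituting gives 1 = 42·67 − 29·97, so 67⁻¹ ≡ 42 (mod 97).
Then y ↦ 42(y − 14) is a two-sided inverse to h, so every y ∈ ℤ_{97} has a preimage.
Thus h is bijective.
Since h is bijective, we compute h⁻¹(70): solve 67x + 14 ≡ 70 (mod 97), i.e. 67x ≡ 56 (mod 97).
Multiplying by 67⁻¹ = 42 gives x ≡ 42·56 = 2352 = 24·97 + 24 ≡ 24 (mod 97).
Check: h(24) = 67·24 + 14 = 1622 = 16·97 + 70 ≡ 70 (mod 97).

24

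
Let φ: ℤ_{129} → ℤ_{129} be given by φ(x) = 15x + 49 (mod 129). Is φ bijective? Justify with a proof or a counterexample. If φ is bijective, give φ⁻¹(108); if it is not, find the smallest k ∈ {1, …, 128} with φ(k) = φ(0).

We have gcd(15, 129) = 3 > 1. Taking a = 0 and b = 43: φ(0) = 49 and φ(43) = 15·43 + 49 = 694 ≡ 49 (mod 129).
So φ(0) = φ(43) while 0 ≠ 43, so φ is not injective, hence not bijective.
Since φ is not bijective, we find the least positive k with φ(k) = φ(0): this means 15k ≡ 0 (mod 129), i.e. 129 ∣ 15k. Since gcd(15, 129) = 3, dividing through by 3 this holds exactly when 43 ∣ 5k, and as gcd(5, 43) = 1, exactly when 43 ∣ k.
The smallest positive such k is 43.

43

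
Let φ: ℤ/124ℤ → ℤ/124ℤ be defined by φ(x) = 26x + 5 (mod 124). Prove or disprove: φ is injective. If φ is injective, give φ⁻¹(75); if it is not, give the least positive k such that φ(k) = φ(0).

Recall: φ is injective if φ(u) = φ(v) implies u = v.
We have gcd(26, 124) = 2 > 1. Taking u = 0 and v = 62: φ(0) = 5 and φ(62) = 26·62 + 5 = 1617 ≡ 5 (mod 124).
So φ(0) = φ(62) while 0 ≠ 62, thus φ is not injective.
Since φ is not injective, we find the least positive k with φ(k) = φ(0): this means 26k ≡ 0 (mod 124), i.e. 124 ∣ 26k. Since gcd(26, 124) = 2, dividing through by 2 this holds exactly when 62 ∣ 13k, and as gcd(13, 62) = 1, exactly when 62 ∣ k.
The smallest positive such k is 62.

62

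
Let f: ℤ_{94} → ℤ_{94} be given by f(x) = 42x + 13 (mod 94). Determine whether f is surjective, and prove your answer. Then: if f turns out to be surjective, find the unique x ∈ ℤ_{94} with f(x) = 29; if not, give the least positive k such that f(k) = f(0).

47

Since gcd(42, 94) = 2, we have 42x ≡ 0 (mod 2) for all x, so f(x) ≡ 1 (mod 2).
But 0 ≢ 1 (mod 2), so 0 ∈ ℤ_{94} has no preimage. So f is not surjective.
Since f is not surjective, we find the least positive k with f(k) = f(0): this means 42k ≡ 0 (mod 94), i.e. 94 ∣ 42k. Since gcd(42, 94) = 2, dividing through by 2 this holds exactly when 47 ∣ 21k, and as gcd(21, 47) = 1, exactly when 47 ∣ k.
The smallest positive such k is 47.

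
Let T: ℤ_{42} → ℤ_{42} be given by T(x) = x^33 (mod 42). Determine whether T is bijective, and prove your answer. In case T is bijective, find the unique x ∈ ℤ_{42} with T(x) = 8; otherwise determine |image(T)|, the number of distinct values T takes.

18

T(2): Repeated squaring mod 42: 2^1 ≡ 2, 2^2 ≡ 2² = 4, 2^4 ≡ 4² = 16, 2^8 ≡ 16² = 256 ≡ 4, 2^16 ≡ 4² = 16, 2^32 ≡ 16² = 256 ≡ 4. Since 33 = 32 + 1, 2^33 ≡ 4·2: 4·2 = 8. So 2^33 ≡ 8 (mod 42).
T(8): Repeated squaring mod 42: 8^1 ≡ 8, 8^2 ≡ 8² = 64 ≡ 22, 8^4 ≡ 22² = 484 ≡ 22, 8^8 ≡ 22² = 484 ≡ 22, 8^16 ≡ 22² = 484 ≡ 22, 8^32 ≡ 22² = 484 ≡ 22. Since 33 = 32 + 1, 8^33 ≡ 22·8: 22·8 = 176 ≡ 8. So 8^33 ≡ 8 (mod 42).
So T(2) = T(8) = 8 while 2 ≠ 8, therefore T is not injective, hence not bijective.
Since T is not bijective, we determine |image(T)|. Computing x^33 mod 42 for each x (by repeated squaring, reducing mod 42 at every step), the values T(0), T(1), …, T(41) are: 0, 1, 8, 27, 22, 41, 6, 7, 8, 15, 34, 29, 6, 13, 14, 15, 22, 41, 36, 13, 20, 21, 22, 29, 6, 1, 20, 27, 28, 29, 36, 13, 8, 27, 34, 35, 36, 1, 20, 15, 34, 41.
The distinct values are {0, 1, 6, 7, 8, 13, 14, 15, 20, 21, 22, 27, 28, 29, 34, 35, 36, 41}; there are 18 of them.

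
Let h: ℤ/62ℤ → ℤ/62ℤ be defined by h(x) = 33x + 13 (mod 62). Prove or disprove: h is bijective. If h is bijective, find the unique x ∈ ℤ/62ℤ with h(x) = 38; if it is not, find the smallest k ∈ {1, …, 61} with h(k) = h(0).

Recall: h is injective if h(s) = h(t) implies s = t.
Suppose h(s) = h(t) in ℤ/62ℤ. Then 33s + 13 ≡ 33t + 13 (mod 62), thus 33(s − t) ≡ 0 (mod 62).
Since gcd(33, 62) = 1, 33 is invertible modulo 62, so s − t ≡ 0 (mod 62), i.e. s = t.
We now compute 33⁻¹ mod 62 explicitly. Euclid's algorithm: 62 = 1·33 + 29, 33 = 1·29 + 4, 29 = 7·4 + 1; back-substituting gives 1 = 47·33 − 25·62, so 33⁻¹ ≡ 47 (mod 62).
For any y ∈ ℤ/62ℤ, x = 47(y − 13) mod 62 satisfies h(x) = 33·47(y − 13) + 13 ≡ y (since 33·47 ≡ 1 mod 62). So every y has a preimage.
Therefore h is bijective.
Since h is bijective, we compute h⁻¹(38): solve 33x + 13 ≡ 38 (mod 62), i.e. 33x ≡ 25 (mod 62).
Multiplying by 33⁻¹ = 47 gives x ≡ 47·25 = 1175 = 18·62 + 59 ≡ 59 (mod 62).
Check: h(59) = 33·59 + 13 = 1960 = 31·62 + 38 ≡ 38 (mod 62).

59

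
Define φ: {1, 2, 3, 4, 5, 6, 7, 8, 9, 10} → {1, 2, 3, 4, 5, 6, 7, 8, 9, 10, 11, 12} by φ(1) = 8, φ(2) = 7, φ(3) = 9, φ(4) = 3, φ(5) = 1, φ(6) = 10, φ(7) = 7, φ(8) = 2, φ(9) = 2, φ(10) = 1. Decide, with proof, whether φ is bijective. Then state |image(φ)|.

7

φ(2) = 7 = φ(7) with 2 ≠ 7, so φ is not injective, hence not bijective.
The image of φ is {1, 2, 3, 7, 8, 9, 10}, which has 7 elements.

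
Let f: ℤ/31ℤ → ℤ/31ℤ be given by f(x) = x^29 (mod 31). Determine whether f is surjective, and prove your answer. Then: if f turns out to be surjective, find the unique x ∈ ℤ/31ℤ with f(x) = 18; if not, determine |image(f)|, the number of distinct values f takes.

19

Since 31 is prime, the nonzero elements of ℤ/31ℤ form a cyclic group of order 30.
As gcd(29, 30) = 1, raising to the 29th power is a bijection on this group: if u^29 ≡ v^29 then (uv^{−1})^29 = 1, and the only element of order dividing gcd(29, 30) = 1 is 1, so u = v.
With f(0) = 0 this makes f injective on all of ℤ/31ℤ, hence bijective (finite equal-size domain and codomain). In particular f is surjective.
Since f is surjective, we find the preimage of 18. The inverse of x ↦ x^29 on (ℤ/31ℤ)^× is x ↦ x^29, because 29·29 = 841 = 28·30 + 1 ≡ 1 (mod 30) and x^{30} = 1 for x ≠ 0 (Fermat). So f⁻¹(18) = 18^29 mod 31.
Repeated squaring mod 31: 18^1 ≡ 18, 18^2 ≡ 18² = 324 ≡ 14, 18^4 ≡ 14² = 196 ≡ 10, 18^8 ≡ 10² = 100 ≡ 7, 18^16 ≡ 7² = 49 ≡ 18. Since 29 = 16 + 8 + 4 + 1, 18^29 ≡ 18·7·10·18: 18·7 = 126 ≡ 2, then 2·10 = 20, then 20·18 = 360 ≡ 19. So 18^29 ≡ 19 (mod 31).
Hence f⁻¹(18) = 19.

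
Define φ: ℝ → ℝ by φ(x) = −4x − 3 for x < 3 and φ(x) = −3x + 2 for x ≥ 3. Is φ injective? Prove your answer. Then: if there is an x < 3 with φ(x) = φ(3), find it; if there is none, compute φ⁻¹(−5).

1

Both pieces are strictly decreasing (slopes −4 and −3), so each is injective on its own interval.
The left piece maps (−∞, 3) onto (−15, ∞); the right piece maps [3, ∞) onto (−∞, −7].
These images overlap. In particular φ(3) = −7 (right piece), and solving −4x − 3 = −7 on the left piece gives x = 1 < 3.
So φ(1) = φ(3) with 1 ≠ 3, and φ is not injective. This x = 1 is the requested value below 3.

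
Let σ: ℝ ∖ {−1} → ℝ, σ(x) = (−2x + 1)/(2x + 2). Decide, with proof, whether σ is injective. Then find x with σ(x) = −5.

-11/8

Suppose σ(s) = σ(t). Cross-multiplying: (−2s + 1)(2t + 2) = (−2t + 1)(2s + 2).
Expanding both sides and cancelling the symmetric terms leaves −6·(s − t) = 0. Since −6 ≠ 0, s = t. So σ is injective.
Solving σ(x) = −5: cross-multiplying gives −2x + 1 = −5(2x + 2), which rearranges to 8x = −11, so x = −11/8.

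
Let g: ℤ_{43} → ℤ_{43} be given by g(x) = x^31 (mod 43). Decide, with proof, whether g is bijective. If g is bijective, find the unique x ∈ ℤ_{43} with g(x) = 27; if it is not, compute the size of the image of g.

22

Since 43 is prime, the nonzero elements of ℤ_{43} form a cyclic group of order 42.
As gcd(31, 42) = 1, raising to the 31st power is a bijection on this group: if x_1^31 ≡ x_2^31 then (x_1x_2^{−1})^31 = 1, and the only element of order dividing gcd(31, 42) = 1 is 1, so x_1 = x_2.
With g(0) = 0 this makes g injective on all of ℤ_{43}, hence bijective (finite equal-size domain and codomain). In particular g is bijective.
Since g is bijective, we find the preimage of 27. The inverse of x ↦ x^31 on (ℤ_{43})^× is x ↦ x^19, because 31·19 = 589 = 14·42 + 1 ≡ 1 (mod 42) and x^{42} = 1 for x ≠ 0 (Fermat). So g⁻¹(27) = 27^19 mod 43.
Repeated squaring mod 43: 27^1 ≡ 27, 27^2 ≡ 27² = 729 ≡ 41, 27^4 ≡ 41² = 1681 ≡ 4, 27^8 ≡ 4² = 16, 27^16 ≡ 16² = 256 ≡ 41. Since 19 = 16 + 2 + 1, 27^19 ≡ 41·41·27: 41·41 = 1681 ≡ 4, then 4·27 = 108 ≡ 22. So 27^19 ≡ 22 (mod 43).
Hence g⁻¹(27) = 22.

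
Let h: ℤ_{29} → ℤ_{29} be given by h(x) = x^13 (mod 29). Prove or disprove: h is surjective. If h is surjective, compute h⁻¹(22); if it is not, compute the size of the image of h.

4

Since 29 is prime, the nonzero elements of ℤ_{29} form a cyclic group of order 28.
As gcd(13, 28) = 1, raising to the 13th power is a bijection on this group: if x_1^13 ≡ x_2^13 then (x_1x_2^{−1})^13 = 1, and the only element of order dividing gcd(13, 28) = 1 is 1, so x_1 = x_2.
With h(0) = 0 this makes h injective on all of ℤ_{29}, hence bijective (finite equal-size domain and codomain). In particular h is surjective.
Since h is surjective, we find the preimage of 22. The inverse of x ↦ x^13 on (ℤ_{29})^× is x ↦ x^13, because 13·13 = 169 = 6·28 + 1 ≡ 1 (mod 28) and x^{28} = 1 for x ≠ 0 (Fermat). So h⁻¹(22) = 22^13 mod 29.
Repeated squaring mod 29: 22^1 ≡ 22, 22^2 ≡ 22² = 484 ≡ 20, 22^4 ≡ 20² = 400 ≡ 23, 22^8 ≡ 23² = 529 ≡ 7. Since 13 = 8 + 4 + 1, 22^13 ≡ 7·23·22: 7·23 = 161 ≡ 16, then 16·22 = 352 ≡ 4. So 22^13 ≡ 4 (mod 29).
Hence h⁻¹(22) = 4.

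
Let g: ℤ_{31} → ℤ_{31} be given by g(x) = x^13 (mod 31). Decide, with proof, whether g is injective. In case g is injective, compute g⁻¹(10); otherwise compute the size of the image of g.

Since 31 is prime, the nonzero elements of ℤ_{31} form a cyclic group of order 30.
As gcd(13, 30) = 1, raising to the 13th power is a bijection on this group: if u^13 ≡ v^13 then (uv^{−1})^13 = 1, and the only element of order dividing gcd(13, 30) = 1 is 1, so u = v.
With g(0) = 0 this makes g injective on all of ℤ_{31}, hence bijective (finite equal-size domain and codomain). In particular g is injective.
Since g is injective, we find the preimage of 10. The inverse of x ↦ x^13 on (ℤ_{31})^× is x ↦ x^7, because 13·7 = 91 = 3·30 + 1 ≡ 1 (mod 30) and x^{30} = 1 for x ≠ 0 (Fermat). So g⁻¹(10) = 10^7 mod 31.
Repeated squaring mod 31: 10^1 ≡ 10, 10^2 ≡ 10² = 100 ≡ 7, 10^4 ≡ 7² = 49 ≡ 18. Since 7 = 4 + 2 + 1, 10^7 ≡ 18·7·10: 18·7 = 126 ≡ 2, then 2·10 = 20. So 10^7 ≡ 20 (mod 31).
Hence g⁻¹(10) = 20.

20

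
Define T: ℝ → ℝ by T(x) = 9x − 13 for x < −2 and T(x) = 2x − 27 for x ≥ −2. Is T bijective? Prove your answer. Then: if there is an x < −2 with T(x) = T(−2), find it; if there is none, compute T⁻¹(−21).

3

Both pieces are strictly increasing (slopes 9 and 2), so each is injective on its own interval.
The left piece maps (−∞, −2) onto (−∞, −31); the right piece maps [−2, ∞) onto [−31, ∞).
Since −31 = −31, the images partition ℝ: T is injective and surjective, hence bijective.
Because the two images are disjoint, no x < −2 has T(x) = T(−2), so we compute T⁻¹(−21): −21 lies in [−31, ∞), so solve 2x − 27 = −21: x = (−21 + 27)/2 = 3.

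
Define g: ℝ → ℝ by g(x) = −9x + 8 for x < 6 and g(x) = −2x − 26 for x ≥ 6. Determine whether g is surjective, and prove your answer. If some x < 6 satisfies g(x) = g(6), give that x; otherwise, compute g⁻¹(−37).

Both pieces are strictly decreasing (slopes −9 and −2), so each is injective on its own interval.
The left piece maps (−∞, 6) onto (−46, ∞); the right piece maps [6, ∞) onto (−∞, −38].
The union (−46, ∞) ∪ (−∞, −38] covers ℝ, so g is surjective.
For the follow-up: the images overlap, so an x < 6 with g(x) = g(6) exists. g(6) = −38; solving −9x + 8 = −38 for x < 6 gives x = (−38 − 8)/(−9) = 46/9.

46/9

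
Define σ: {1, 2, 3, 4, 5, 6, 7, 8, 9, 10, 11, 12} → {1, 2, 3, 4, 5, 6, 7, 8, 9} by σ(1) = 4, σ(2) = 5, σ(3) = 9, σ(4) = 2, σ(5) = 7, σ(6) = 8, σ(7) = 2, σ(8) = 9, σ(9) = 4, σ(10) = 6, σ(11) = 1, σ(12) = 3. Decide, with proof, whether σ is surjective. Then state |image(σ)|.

9

Every element of the codomain has a preimage: 1 = σ(11), 2 = σ(4), 3 = σ(12), 4 = σ(1), 5 = σ(2), 6 = σ(10), 7 = σ(5), 8 = σ(6), 9 = σ(3).
Therefore σ is surjective.
The image of σ is {1, 2, 3, 4, 5, 6, 7, 8, 9}, which has 9 elements.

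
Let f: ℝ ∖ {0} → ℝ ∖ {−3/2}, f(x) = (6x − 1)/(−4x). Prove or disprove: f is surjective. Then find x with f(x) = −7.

-1/22

For any y ≠ −3/2, solving y(−4x) = 6x − 1 for x gives a well-defined x ≠ 0. So f is surjective.
Solving f(x) = −7: cross-multiplying gives 6x − 1 = −7(−4x), which rearranges to −22x = 1, so x = −1/22.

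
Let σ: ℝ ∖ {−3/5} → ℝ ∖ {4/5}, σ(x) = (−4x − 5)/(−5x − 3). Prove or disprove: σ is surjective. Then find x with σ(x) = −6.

-23/34

For any y ≠ 4/5, solving y(−5x − 3) = −4x − 5 for x gives a well-defined x ≠ −3/5. So σ is surjective.
Solving σ(x) = −6: cross-multiplying gives −4x − 5 = −6(−5x − 3), which rearranges to −34x = 23, so x = −23/34.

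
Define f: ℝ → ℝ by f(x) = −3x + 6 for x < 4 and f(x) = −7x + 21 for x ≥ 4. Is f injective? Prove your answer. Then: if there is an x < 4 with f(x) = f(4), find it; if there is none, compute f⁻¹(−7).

4

Both pieces are strictly decreasing (slopes −3 and −7), so each is injective on its own interval.
The left piece maps (−∞, 4) onto (−6, ∞); the right piece maps [4, ∞) onto (−∞, −7].
These images are disjoint, so no value is attained by both pieces. Therefore f is injective.
Because the two images are disjoint, no x < 4 has f(x) = f(4), so we compute f⁻¹(−7): −7 lies in (−∞, −7], so solve −7x + 21 = −7: x = (−7 − 21)/(−7) = 4.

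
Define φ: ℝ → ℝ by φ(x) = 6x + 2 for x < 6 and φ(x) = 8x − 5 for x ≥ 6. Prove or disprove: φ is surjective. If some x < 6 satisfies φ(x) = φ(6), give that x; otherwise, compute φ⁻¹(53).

29/4

Both pieces are strictly increasing (slopes 6 and 8), so each is injective on its own interval.
The left piece maps (−∞, 6) onto (−∞, 38); the right piece maps [6, ∞) onto [43, ∞).
The union (−∞, 38) ∪ [43, ∞) omits the interval between 38 and 43; in particular 38 has no preimage. So φ is not surjective.
Because the two images are disjoint, no x < 6 has φ(x) = φ(6), so we compute φ⁻¹(53): 53 lies in [43, ∞), so solve 8x − 5 = 53: x = (53 + 5)/8 = 29/4.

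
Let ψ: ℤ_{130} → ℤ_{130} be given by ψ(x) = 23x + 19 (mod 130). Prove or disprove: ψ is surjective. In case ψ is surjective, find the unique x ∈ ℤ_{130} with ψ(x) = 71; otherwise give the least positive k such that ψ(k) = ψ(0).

104

Recall: ψ is surjective if every y in the codomain equals ψ(x) for some x in the domain.
Since gcd(23, 130) = 1, 23 is invertible modulo 130. Euclid's algorithm: 130 = 5·23 + 15, 23 = 1·15 + 8, 15 = 1·8 + 7, 8 = 1·7 + 1; back-substituting gives 1 = 17·23 − 3·130, so 23⁻¹ ≡ 17 (mod 130).
Then y ↦ 17(y − 19) is a two-sided inverse to ψ, so every y ∈ ℤ_{130} has a preimage.
So ψ is surjective.
Since ψ is surjective, we compute ψ⁻¹(71): solve 23x + 19 ≡ 71 (mod 130), i.e. 23x ≡ 52 (mod 130).
Multiplying by 23⁻¹ = 17 gives x ≡ 17·52 = 884 = 6·130 + 104 ≡ 104 (mod 130).
Check: ψ(104) = 23·104 + 19 = 2411 = 18·130 + 71 ≡ 71 (mod 130).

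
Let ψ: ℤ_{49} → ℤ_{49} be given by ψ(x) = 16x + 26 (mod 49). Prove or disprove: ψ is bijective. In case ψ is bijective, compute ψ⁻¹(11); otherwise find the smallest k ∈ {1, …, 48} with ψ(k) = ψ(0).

45

If ψ(a) = ψ(b), then 16a ≡ 16b (mod 49). Because gcd(16, 49) = 1, we may cancel 16 to get a ≡ b (mod 49).
We now compute 16⁻¹ mod 49 explicitly. Euclid's algorithm: 49 = 3·16 + 1; back-substituting gives 1 = 46·16 − 15·49, so 16⁻¹ ≡ 46 (mod 49).
For any y ∈ ℤ_{49}, x = 46(y − 26) mod 49 satisfies ψ(x) = 16·46(y − 26) + 26 ≡ y (since 16·46 ≡ 1 mod 49). So every y has a preimage.
So ψ is bijective.
Since ψ is bijective, we compute ψ⁻¹(11): solve 16x + 26 ≡ 11 (mod 49), i.e. 16x ≡ 34 (mod 49).
Multiplying by 16⁻¹ = 46 gives x ≡ 46·34 = 1564 = 31·49 + 45 ≡ 45 (mod 49).
Check: ψ(45) = 16·45 + 26 = 746 = 15·49 + 11 ≡ 11 (mod 49).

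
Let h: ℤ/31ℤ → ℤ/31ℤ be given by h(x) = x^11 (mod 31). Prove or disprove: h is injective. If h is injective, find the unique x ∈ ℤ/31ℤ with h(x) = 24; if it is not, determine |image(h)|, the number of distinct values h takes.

11

Since 31 is prime, the nonzero elements of ℤ/31ℤ form a cyclic group of order 30.
As gcd(11, 30) = 1, raising to the 11th power is a bijection on this group: if x_1^11 ≡ x_2^11 then (x_1x_2^{−1})^11 = 1, and the only element of order dividing gcd(11, 30) = 1 is 1, so x_1 = x_2.
With h(0) = 0 this makes h injective on all of ℤ/31ℤ, hence bijective (finite equal-size domain and codomain). In particular h is injective.
Since h is injective, we find the preimage of 24. The inverse of x ↦ x^11 on (ℤ/31ℤ)^× is x ↦ x^11, because 11·11 = 121 = 4·30 + 1 ≡ 1 (mod 30) and x^{30} = 1 for x ≠ 0 (Fermat). So h⁻¹(24) = 24^11 mod 31.
Repeated squaring mod 31: 24^1 ≡ 24, 24^2 ≡ 24² = 576 ≡ 18, 24^4 ≡ 18² = 324 ≡ 14, 24^8 ≡ 14² = 196 ≡ 10. Since 11 = 8 + 2 + 1, 24^11 ≡ 10·18·24: 10·18 = 180 ≡ 25, then 25·24 = 600 ≡ 11. So 24^11 ≡ 11 (mod 31).
Hence h⁻¹(24) = 11.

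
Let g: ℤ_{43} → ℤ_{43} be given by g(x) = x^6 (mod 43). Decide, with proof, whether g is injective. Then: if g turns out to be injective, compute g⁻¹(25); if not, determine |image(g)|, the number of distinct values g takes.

8

g(1) = 1^6 = 1.
g(6): Repeated squaring mod 43: 6^1 ≡ 6, 6^2 ≡ 6² = 36, 6^4 ≡ 36² = 1296 ≡ 6. Since 6 = 4 + 2, 6^6 ≡ 6·36: 6·36 = 216 ≡ 1. So 6^6 ≡ 1 (mod 43).
So g(1) = g(6) = 1 while 1 ≠ 6, thus g is not injective.
Since g is not injective, we determine |image(g)|. Computing x^6 mod 43 for each x (by repeated squaring, reducing mod 43 at every step), the values g(0), g(1), …, g(42) are: 0, 1, 21, 41, 11, 16, 1, 1, 16, 4, 35, 4, 21, 16, 21, 11, 35, 35, 41, 11, 4, 41, 41, 4, 11, 41, 35, 35, 11, 21, 16, 21, 4, 35, 4, 16, 1, 1, 16, 11, 41, 21, 1.
The distinct values are {0, 1, 4, 11, 16, 21, 35, 41}; there are 8 of them.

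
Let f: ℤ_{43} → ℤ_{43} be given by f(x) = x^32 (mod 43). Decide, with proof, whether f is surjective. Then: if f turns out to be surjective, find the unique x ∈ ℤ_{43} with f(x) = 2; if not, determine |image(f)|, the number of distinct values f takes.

f(21): Repeated squaring mod 43: 21^1 ≡ 21, 21^2 ≡ 21² = 441 ≡ 11, 21^4 ≡ 11² = 121 ≡ 35, 21^8 ≡ 35² = 1225 ≡ 21, 21^16 ≡ 21² = 441 ≡ 11, 21^32 ≡ 11² = 121 ≡ 35. So 21^32 ≡ 35 (mod 43).
f(22): Repeated squaring mod 43: 22^1 ≡ 22, 22^2 ≡ 22² = 484 ≡ 11, 22^4 ≡ 11² = 121 ≡ 35, 22^8 ≡ 35² = 1225 ≡ 21, 22^16 ≡ 21² = 441 ≡ 11, 22^32 ≡ 11² = 121 ≡ 35. So 22^32 ≡ 35 (mod 43).
So f(21) = f(22) = 35 while 21 ≠ 22, thus f is not injective.
A non-injective map from the 43-element set ℤ_{43} to itself takes at most 42 distinct values, so it cannot be surjective. Hence f is not surjective.
Since f is not surjective, we determine |image(f)|. Computing x^32 mod 43 for each x (by repeated squaring, reducing mod 43 at every step), the values f(0), f(1), …, f(42) are: 0, 1, 16, 13, 41, 9, 36, 6, 11, 40, 15, 21, 17, 23, 10, 31, 4, 24, 38, 14, 25, 35, 35, 25, 14, 38, 24, 4, 31, 10, 23, 17, 21, 15, 40, 11, 6, 36, 9, 41, 13, 16, 1.
The distinct values are {0, 1, 4, 6, 9, 10, 11, 13, 14, 15, 16, 17, 21, 23, 24, 25, 31, 35, 36, 38, 40, 41}; there are 22 of them.

22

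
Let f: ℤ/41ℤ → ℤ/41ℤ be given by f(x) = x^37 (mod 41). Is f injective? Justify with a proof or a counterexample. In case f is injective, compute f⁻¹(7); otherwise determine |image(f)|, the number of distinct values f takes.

Since 41 is prime, the nonzero elements of ℤ/41ℤ form a cyclic group of order 40.
As gcd(37, 40) = 1, raising to the 37th power is a bijection on this group: if a^37 ≡ b^37 then (ab^{−1})^37 = 1, and the only element of order dividing gcd(37, 40) = 1 is 1, so a = b.
With f(0) = 0 this makes f injective on all of ℤ/41ℤ, hence bijective (finite equal-size domain and codomain). In particular f is injective.
Since f is injective, we find the preimage of 7. The inverse of x ↦ x^37 on (ℤ/41ℤ)^× is x ↦ x^13, because 37·13 = 481 = 12·40 + 1 ≡ 1 (mod 40) and x^{40} = 1 for x ≠ 0 (Fermat). So f⁻¹(7) = 7^13 mod 41.
Repeated squaring mod 41: 7^1 ≡ 7, 7^2 ≡ 7² = 49 ≡ 8, 7^4 ≡ 8² = 64 ≡ 23, 7^8 ≡ 23² = 529 ≡ 37. Since 13 = 8 + 4 + 1, 7^13 ≡ 37·23·7: 37·23 = 851 ≡ 31, then 31·7 = 217 ≡ 12. So 7^13 ≡ 12 (mod 41).
Hence f⁻¹(7) = 12.

12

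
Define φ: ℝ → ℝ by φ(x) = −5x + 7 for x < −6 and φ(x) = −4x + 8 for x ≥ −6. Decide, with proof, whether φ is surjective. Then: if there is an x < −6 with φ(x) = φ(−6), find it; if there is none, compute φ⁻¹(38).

Both pieces are strictly decreasing (slopes −5 and −4), so each is injective on its own interval.
The left piece maps (−∞, −6) onto (37, ∞); the right piece maps [−6, ∞) onto (−∞, 32].
The union (37, ∞) ∪ (−∞, 32] omits the interval between 37 and 32; in particular 37 has no preimage. So φ is not surjective.
Because the two images are disjoint, no x < −6 has φ(x) = φ(−6), so we compute φ⁻¹(38): 38 lies in (37, ∞), so solve −5x + 7 = 38: x = (38 − 7)/(−5) = −31/5.

-31/5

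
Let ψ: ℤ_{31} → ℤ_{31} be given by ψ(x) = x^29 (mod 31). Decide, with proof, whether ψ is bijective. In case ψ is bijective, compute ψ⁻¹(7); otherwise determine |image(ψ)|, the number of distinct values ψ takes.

Since 31 is prime, the nonzero elements of ℤ_{31} form a cyclic group of order 30.
As gcd(29, 30) = 1, raising to the 29th power is a bijection on this group: if u^29 ≡ v^29 then (uv^{−1})^29 = 1, and the only element of order dividing gcd(29, 30) = 1 is 1, so u = v.
With ψ(0) = 0 this makes ψ injective on all of ℤ_{31}, hence bijective (finite equal-size domain and codomain). In particular ψ is bijective.
Since ψ is bijective, we find the preimage of 7. The inverse of x ↦ x^29 on (ℤ_{31})^× is x ↦ x^29, because 29·29 = 841 = 28·30 + 1 ≡ 1 (mod 30) and x^{30} = 1 for x ≠ 0 (Fermat). So ψ⁻¹(7) = 7^29 mod 31.
Repeated squaring mod 31: 7^1 ≡ 7, 7^2 ≡ 7² = 49 ≡ 18, 7^4 ≡ 18² = 324 ≡ 14, 7^8 ≡ 14² = 196 ≡ 10, 7^16 ≡ 10² = 100 ≡ 7. Since 29 = 16 + 8 + 4 + 1, 7^29 ≡ 7·10·14·7: 7·10 = 70 ≡ 8, then 8·14 = 112 ≡ 19, then 19·7 = 133 ≡ 9. So 7^29 ≡ 9 (mod 31).
Hence ψ⁻¹(7) = 9.

9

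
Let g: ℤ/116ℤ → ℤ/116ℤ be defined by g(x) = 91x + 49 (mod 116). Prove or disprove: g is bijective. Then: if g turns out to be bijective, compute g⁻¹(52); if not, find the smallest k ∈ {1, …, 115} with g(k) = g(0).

37

Recall that g is injective when g(s) = g(t) forces s = t.
If g(s) = g(t), then 91s ≡ 91t (mod 116). Because gcd(91, 116) = 1, we may cancel 91 to get s ≡ t (mod 116).
We now compute 91⁻¹ mod 116 explicitly. Euclid's algorithm: 116 = 1·91 + 25, 91 = 3·25 + 16, 25 = 1·16 + 9, 16 = 1·9 + 7, 9 = 1·7 + 2, 7 = 3·2 + 1; back-substituting gives 1 = 51·91 − 40·116, so 91⁻¹ ≡ 51 (mod 116).
For any y ∈ ℤ/116ℤ, x = 51(y − 49) mod 116 satisfies g(x) = 91·51(y − 49) + 49 ≡ y (since 91·51 ≡ 1 mod 116). So every y has a preimage.
Thus g is bijective.
Since g is bijective, we find g⁻¹(52): we need 91x ≡ 52 − 49 ≡ 3 (mod 116). Using 91⁻¹ = 51: x ≡ 51·3 = 153 = 1·116 + 37, so x = 37.
Check: g(37) = 91·37 + 49 = 3416 = 29·116 + 52 ≡ 52 (mod 116).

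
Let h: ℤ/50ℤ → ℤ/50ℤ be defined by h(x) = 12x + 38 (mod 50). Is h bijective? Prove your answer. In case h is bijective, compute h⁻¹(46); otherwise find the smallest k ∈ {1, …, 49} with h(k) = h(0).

We have gcd(12, 50) = 2 > 1. Taking s = 0 and t = 25: h(0) = 38 and h(25) = 12·25 + 38 = 338 ≡ 38 (mod 50).
So h(0) = h(25) while 0 ≠ 25, therefore h is not injective, hence not bijective.
Since h is not bijective, we find the least positive k with h(k) = h(0): this means 12k ≡ 0 (mod 50), i.e. 50 ∣ 12k. Since gcd(12, 50) = 2, dividing through by 2 this holds exactly when 25 ∣ 6k, and as gcd(6, 25) = 1, exactly when 25 ∣ k.
The smallest positive such k is 25.

25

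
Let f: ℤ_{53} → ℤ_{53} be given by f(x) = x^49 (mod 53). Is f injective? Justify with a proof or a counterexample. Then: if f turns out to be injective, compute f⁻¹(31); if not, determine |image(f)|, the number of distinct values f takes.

39

Since 53 is prime, the nonzero elements of ℤ_{53} form a cyclic group of order 52.
As gcd(49, 52) = 1, raising to the 49th power is a bijection on this group: if s^49 ≡ t^49 then (st^{−1})^49 = 1, and the only element of order dividing gcd(49, 52) = 1 is 1, so s = t.
With f(0) = 0 this makes f injective on all of ℤ_{53}, hence bijective (finite equal-size domain and codomain). In particular f is injective.
Since f is injective, we find the preimage of 31. The inverse of x ↦ x^49 on (ℤ_{53})^× is x ↦ x^17, because 49·17 = 833 = 16·52 + 1 ≡ 1 (mod 52) and x^{52} = 1 for x ≠ 0 (Fermat). So f⁻¹(31) = 31^17 mod 53.
Repeated squaring mod 53: 31^1 ≡ 31, 31^2 ≡ 31² = 961 ≡ 7, 31^4 ≡ 7² = 49, 31^8 ≡ 49² = 2401 ≡ 16, 31^16 ≡ 16² = 256 ≡ 44. Since 17 = 16 + 1, 31^17 ≡ 44·31: 44·31 = 1364 ≡ 39. So 31^17 ≡ 39 (mod 53).
Hence f⁻¹(31) = 39.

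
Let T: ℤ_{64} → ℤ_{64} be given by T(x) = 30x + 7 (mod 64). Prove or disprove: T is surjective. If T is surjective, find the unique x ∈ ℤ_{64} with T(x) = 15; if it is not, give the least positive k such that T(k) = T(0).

32

Recall: T is surjective if every y in the codomain equals T(x) for some x in the domain.
Since gcd(30, 64) = 2, we have 30x ≡ 0 (mod 2) for all x, so T(x) ≡ 1 (mod 2).
But 0 ≢ 1 (mod 2), so 0 ∈ ℤ_{64} has no preimage. Thus T is not surjective.
Since T is not surjective, we find the least positive k with T(k) = T(0): this means 30k ≡ 0 (mod 64), i.e. 64 ∣ 30k. Since gcd(30, 64) = 2, dividing through by 2 this holds exactly when 32 ∣ 15k, and as gcd(15, 32) = 1, exactly when 32 ∣ k.
The smallest positive such k is 32.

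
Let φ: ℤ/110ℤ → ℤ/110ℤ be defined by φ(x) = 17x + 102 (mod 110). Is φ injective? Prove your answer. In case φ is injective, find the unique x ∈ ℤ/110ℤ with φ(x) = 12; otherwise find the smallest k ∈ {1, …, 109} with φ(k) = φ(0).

40

Suppose φ(u) = φ(v) in ℤ/110ℤ. Then 17u + 102 ≡ 17v + 102 (mod 110), so 17(u − v) ≡ 0 (mod 110).
Since gcd(17, 110) = 1, 17 is invertible modulo 110, thus u − v ≡ 0 (mod 110), i.e. u = v.
Hence φ is injective.
We now compute 17⁻¹ mod 110 explicitly. Euclid's algorithm: 110 = 6·17 + 8, 17 = 2·8 + 1; back-substituting gives 1 = 13·17 − 2·110, so 17⁻¹ ≡ 13 (mod 110).
Since φ is injective, we compute φ⁻¹(12): solve 17x + 102 ≡ 12 (mod 110), i.e. 17x ≡ 20 (mod 110).
Multiplying by 17⁻¹ = 13 gives x ≡ 13·20 = 260 = 2·110 + 40 ≡ 40 (mod 110).
Check: φ(40) = 17·40 + 102 = 782 = 7·110 + 12 ≡ 12 (mod 110).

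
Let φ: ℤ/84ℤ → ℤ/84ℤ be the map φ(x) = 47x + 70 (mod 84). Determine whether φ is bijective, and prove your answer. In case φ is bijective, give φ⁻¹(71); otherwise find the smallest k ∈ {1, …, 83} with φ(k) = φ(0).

If φ(s) = φ(t), then 47s ≡ 47t (mod 84). Because gcd(47, 84) = 1, we may cancel 47 to get s ≡ t (mod 84).
We now compute 47⁻¹ mod 84 explicitly. Euclid's algorithm: 84 = 1·47 + 37, 47 = 1·37 + 10, 37 = 3·10 + 7, 10 = 1·7 + 3, 7 = 2·3 + 1; back-substituting gives 1 = 59·47 − 33·84, so 47⁻¹ ≡ 59 (mod 84).
For any y ∈ ℤ/84ℤ, x = 59(y − 70) mod 84 satisfies φ(x) = 47·59(y − 70) + 70 ≡ y (since 47·59 ≡ 1 mod 84). So every y has a preimage.
Therefore φ is bijective.
Since φ is bijective, we compute φ⁻¹(71): solve 47x + 70 ≡ 71 (mod 84), i.e. 47x ≡ 1 (mod 84).
Multiplying by 47⁻¹ = 59 gives x ≡ 59·1 = 59 ≡ 59 (mod 84).
Check: φ(59) = 47·59 + 70 = 2843 = 33·84 + 71 ≡ 71 (mod 84).

59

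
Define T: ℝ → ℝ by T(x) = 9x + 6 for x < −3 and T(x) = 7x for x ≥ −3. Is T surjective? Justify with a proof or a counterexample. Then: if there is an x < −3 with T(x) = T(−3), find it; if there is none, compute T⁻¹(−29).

-35/9

Both pieces are strictly increasing (slopes 9 and 7), so each is injective on its own interval.
The left piece maps (−∞, −3) onto (−∞, −21); the right piece maps [−3, ∞) onto [−21, ∞).
These images together cover ℝ, so T is surjective.
Because the two images are disjoint, no x < −3 has T(x) = T(−3), so we compute T⁻¹(−29): −29 lies in (−∞, −21), so solve 9x + 6 = −29: x = (−29 − 6)/9 = −35/9.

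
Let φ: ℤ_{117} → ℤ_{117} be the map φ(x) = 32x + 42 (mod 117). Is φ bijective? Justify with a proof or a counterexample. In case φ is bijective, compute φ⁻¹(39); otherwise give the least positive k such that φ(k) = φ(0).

If φ(u) = φ(v), then 32u ≡ 32v (mod 117). Because gcd(32, 117) = 1, we may cancel 32 to get u ≡ v (mod 117).
We now compute 32⁻¹ mod 117 explicitly. Euclid's algorithm: 117 = 3·32 + 21, 32 = 1·21 + 11, 21 = 1·11 + 10, 11 = 1·10 + 1; back-substituting gives 1 = 11·32 − 3·117, so 32⁻¹ ≡ 11 (mod 117).
For any y ∈ ℤ_{117}, x = 11(y − 42) mod 117 satisfies φ(x) = 32·11(y − 42) + 42 ≡ y (since 32·11 ≡ 1 mod 117). So every y has a preimage.
Hence φ is bijective.
Since φ is bijective, we compute φ⁻¹(39): solve 32x + 42 ≡ 39 (mod 117), i.e. 32x ≡ 114 (mod 117).
Multiplying by 32⁻¹ = 11 gives x ≡ 11·114 = 1254 = 10·117 + 84 ≡ 84 (mod 117).
Check: φ(84) = 32·84 + 42 = 2730 = 23·117 + 39 ≡ 39 (mod 117).

84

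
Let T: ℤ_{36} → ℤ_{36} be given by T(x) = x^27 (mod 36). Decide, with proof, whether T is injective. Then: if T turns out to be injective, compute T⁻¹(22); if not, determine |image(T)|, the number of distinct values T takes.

9

T(0) = 0^27 = 0.
T(6): Repeated squaring mod 36: 6^1 ≡ 6, 6^2 ≡ 6² = 36 ≡ 0, 6^4 ≡ 0² = 0, 6^8 ≡ 0² = 0, 6^16 ≡ 0² = 0. Since 27 = 16 + 8 + 2 + 1, 6^27 ≡ 0·0·0·6: 0·0 = 0, then 0·0 = 0, then 0·6 = 0. So 6^27 ≡ 0 (mod 36).
So T(0) = T(6) = 0 while 0 ≠ 6, so T is not injective.
Since T is not injective, we determine |image(T)|. Computing x^27 mod 36 for each x (by repeated squaring, reducing mod 36 at every step), the values T(0), T(1), …, T(35) are: 0, 1, 8, 27, 28, 17, 0, 19, 8, 9, 28, 35, 0, 1, 8, 27, 28, 17, 0, 19, 8, 9, 28, 35, 0, 1, 8, 27, 28, 17, 0, 19, 8, 9, 28, 35.
The distinct values are {0, 1, 8, 9, 17, 19, 27, 28, 35}; there are 9 of them.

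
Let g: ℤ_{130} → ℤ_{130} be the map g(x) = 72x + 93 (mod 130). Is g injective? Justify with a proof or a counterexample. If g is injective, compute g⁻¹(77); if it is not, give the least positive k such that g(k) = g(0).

65

Recall: g is injective if g(s) = g(t) implies s = t.
We have gcd(72, 130) = 2 > 1. Taking s = 0 and t = 65: g(0) = 93 and g(65) = 72·65 + 93 = 4773 ≡ 93 (mod 130).
So g(0) = g(65) while 0 ≠ 65, thus g is not injective.
Since g is not injective, we find the least positive k with g(k) = g(0): this means 72k ≡ 0 (mod 130), i.e. 130 ∣ 72k. Since gcd(72, 130) = 2, dividing through by 2 this holds exactly when 65 ∣ 36k, and as gcd(36, 65) = 1, exactly when 65 ∣ k.
The smallest positive such k is 65.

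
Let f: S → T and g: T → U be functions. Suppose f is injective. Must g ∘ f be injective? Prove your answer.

not injective

No. Take S = T = U = {0, 1, 2}, f = identity (injective), and g(x) = 0 for every x.
Then (g ∘ f)(0) = 0 = (g ∘ f)(2) with 0 ≠ 2, so g ∘ f is not injective.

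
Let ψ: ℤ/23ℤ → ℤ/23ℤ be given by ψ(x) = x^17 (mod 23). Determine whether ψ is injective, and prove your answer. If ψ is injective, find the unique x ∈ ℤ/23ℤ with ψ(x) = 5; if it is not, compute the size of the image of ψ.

21

Since 23 is prime, the nonzero elements of ℤ/23ℤ form a cyclic group of order 22.
As gcd(17, 22) = 1, raising to the 17th power is a bijection on this group: if a^17 ≡ b^17 then (ab^{−1})^17 = 1, and the only element of order dividing gcd(17, 22) = 1 is 1, so a = b.
With ψ(0) = 0 this makes ψ injective on all of ℤ/23ℤ, hence bijective (finite equal-size domain and codomain). In particular ψ is injective.
Since ψ is injective, we find the preimage of 5. The inverse of x ↦ x^17 on (ℤ/23ℤ)^× is x ↦ x^13, because 17·13 = 221 = 10·22 + 1 ≡ 1 (mod 22) and x^{22} = 1 for x ≠ 0 (Fermat). So ψ⁻¹(5) = 5^13 mod 23.
Repeated squaring mod 23: 5^1 ≡ 5, 5^2 ≡ 5² = 25 ≡ 2, 5^4 ≡ 2² = 4, 5^8 ≡ 4² = 16. Since 13 = 8 + 4 + 1, 5^13 ≡ 16·4·5: 16·4 = 64 ≡ 18, then 18·5 = 90 ≡ 21. So 5^13 ≡ 21 (mod 23).
Hence ψ⁻¹(5) = 21.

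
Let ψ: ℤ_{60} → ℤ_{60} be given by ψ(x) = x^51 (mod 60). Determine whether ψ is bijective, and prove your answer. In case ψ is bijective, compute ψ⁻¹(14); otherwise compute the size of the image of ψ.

45

ψ(0) = 0^51 = 0.
ψ(30): Repeated squaring mod 60: 30^1 ≡ 30, 30^2 ≡ 30² = 900 ≡ 0, 30^4 ≡ 0² = 0, 30^8 ≡ 0² = 0, 30^16 ≡ 0² = 0, 30^32 ≡ 0² = 0. Since 51 = 32 + 16 + 2 + 1, 30^51 ≡ 0·0·0·30: 0·0 = 0, then 0·0 = 0, then 0·30 = 0. So 30^51 ≡ 0 (mod 60).
So ψ(0) = ψ(30) = 0 while 0 ≠ 30, therefore ψ is not injective, hence not bijective.
Since ψ is not bijective, we determine |image(ψ)|. Computing x^51 mod 60 for each x (by repeated squaring, reducing mod 60 at every step), the values ψ(0), ψ(1), …, ψ(59) are: 0, 1, 8, 27, 4, 5, 36, 43, 32, 9, 40, 11, 48, 37, 44, 15, 16, 53, 12, 19, 20, 21, 28, 47, 24, 25, 56, 3, 52, 29, 0, 31, 8, 57, 4, 35, 36, 13, 32, 39, 40, 41, 48, 7, 44, 45, 16, 23, 12, 49, 20, 51, 28, 17, 24, 55, 56, 33, 52, 59.
The distinct values are {0, 1, 3, 4, 5, 7, 8, 9, 11, 12, 13, 15, 16, 17, 19, 20, 21, 23, 24, 25, 27, 28, 29, 31, 32, 33, 35, 36, 37, 39, 40, 41, 43, 44, 45, 47, 48, 49, 51, 52, 53, 55, 56, 57, 59}; there are 45 of them.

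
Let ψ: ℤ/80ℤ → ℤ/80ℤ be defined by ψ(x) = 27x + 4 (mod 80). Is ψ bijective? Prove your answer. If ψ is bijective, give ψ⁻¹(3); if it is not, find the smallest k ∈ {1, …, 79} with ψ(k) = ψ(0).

If ψ(x_1) = ψ(x_2), then 27x_1 ≡ 27x_2 (mod 80). Because gcd(27, 80) = 1, we may cancel 27 to get x_1 ≡ x_2 (mod 80).
We now compute 27⁻¹ mod 80 explicitly. Euclid's algorithm: 80 = 2·27 + 26, 27 = 1·26 + 1; back-substituting gives 1 = 3·27 − 1·80, so 27⁻¹ ≡ 3 (mod 80).
Then y ↦ 3(y − 4) is a two-sided inverse to ψ, so every y ∈ ℤ/80ℤ has a preimage.
Therefore ψ is bijective.
Since ψ is bijective, we find ψ⁻¹(3): we need 27x ≡ 3 − 4 ≡ 79 (mod 80). Using 27⁻¹ = 3: x ≡ 3·79 = 237 = 2·80 + 77, so x = 77.
Check: ψ(77) = 27·77 + 4 = 2083 = 26·80 + 3 ≡ 3 (mod 80).

77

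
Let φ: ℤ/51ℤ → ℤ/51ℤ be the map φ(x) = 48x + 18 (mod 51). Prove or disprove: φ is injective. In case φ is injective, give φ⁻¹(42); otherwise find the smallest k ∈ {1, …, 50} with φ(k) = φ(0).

We have gcd(48, 51) = 3 > 1. Taking s = 0 and t = 17: φ(0) = 18 and φ(17) = 48·17 + 18 = 834 ≡ 18 (mod 51).
So φ(0) = φ(17) while 0 ≠ 17, thus φ is not injective.
Since φ is not injective, we find the least positive k with φ(k) = φ(0): this means 48k ≡ 0 (mod 51), i.e. 51 ∣ 48k. Since gcd(48, 51) = 3, dividing through by 3 this holds exactly when 17 ∣ 16k, and as gcd(16, 17) = 1, exactly when 17 ∣ k.
The smallest positive such k is 17.

17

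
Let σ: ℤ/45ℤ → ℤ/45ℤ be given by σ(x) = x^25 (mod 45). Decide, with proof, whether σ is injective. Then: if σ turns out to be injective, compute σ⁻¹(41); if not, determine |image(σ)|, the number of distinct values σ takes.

σ(0) = 0^25 = 0.
σ(15): Repeated squaring mod 45: 15^1 ≡ 15, 15^2 ≡ 15² = 225 ≡ 0, 15^4 ≡ 0² = 0, 15^8 ≡ 0² = 0, 15^16 ≡ 0² = 0. Since 25 = 16 + 8 + 1, 15^25 ≡ 0·0·15: 0·0 = 0, then 0·15 = 0. So 15^25 ≡ 0 (mod 45).
So σ(0) = σ(15) = 0 while 0 ≠ 15, thus σ is not injective.
Since σ is not injective, we determine |image(σ)|. Computing x^25 mod 45 for each x (by repeated squaring, reducing mod 45 at every step), the values σ(0), σ(1), …, σ(44) are: 0, 1, 2, 18, 4, 5, 36, 7, 8, 9, 10, 11, 27, 13, 14, 0, 16, 17, 18, 19, 20, 36, 22, 23, 9, 25, 26, 27, 28, 29, 0, 31, 32, 18, 34, 35, 36, 37, 38, 9, 40, 41, 27, 43, 44.
The distinct values are {0, 1, 2, 4, 5, 7, 8, 9, 10, 11, 13, 14, 16, 17, 18, 19, 20, 22, 23, 25, 26, 27, 28, 29, 31, 32, 34, 35, 36, 37, 38, 40, 41, 43, 44}; there are 35 of them.

35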